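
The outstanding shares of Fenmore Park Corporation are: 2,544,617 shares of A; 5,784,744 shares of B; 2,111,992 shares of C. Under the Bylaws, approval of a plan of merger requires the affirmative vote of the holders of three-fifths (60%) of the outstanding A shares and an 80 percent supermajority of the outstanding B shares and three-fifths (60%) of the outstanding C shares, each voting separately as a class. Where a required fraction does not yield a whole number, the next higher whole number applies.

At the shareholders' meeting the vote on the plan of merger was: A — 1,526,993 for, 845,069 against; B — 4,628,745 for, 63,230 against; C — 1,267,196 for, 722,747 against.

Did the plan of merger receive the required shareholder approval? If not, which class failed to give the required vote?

Approved — every class gave the required vote.

A: 3/5 of 2544617 = 1526770.20, rounded up to 1526771; 1,526,771 required, 1,526,993 in favor — approved.
B: 4/5 of 5784744 = 4627795.20, rounded up to 4627796; 4,627,796 required, 4,628,745 in favor — approved.
C: 3/5 of 2111992 = 1267195.20, rounded up to 1267196; 1,267,196 required, 1,267,196 in favor — approved.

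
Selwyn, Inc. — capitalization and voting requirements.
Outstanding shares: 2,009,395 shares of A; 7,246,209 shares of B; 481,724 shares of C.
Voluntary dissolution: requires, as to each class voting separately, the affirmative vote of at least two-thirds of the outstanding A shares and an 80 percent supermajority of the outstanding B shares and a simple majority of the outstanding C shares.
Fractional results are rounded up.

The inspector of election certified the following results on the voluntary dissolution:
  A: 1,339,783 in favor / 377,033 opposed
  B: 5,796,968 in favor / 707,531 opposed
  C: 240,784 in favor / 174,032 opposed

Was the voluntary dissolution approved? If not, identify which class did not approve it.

Not approved — the C shares did not give the required vote.

A: 2/3 of 2009395 = 1339596.67, rounded up to 1339597; 1,339,597 required, 1,339,783 in favor — approved.
B: 4/5 of 7246209 = 5796967.20, rounded up to 5796968; 5,796,968 required, 5,796,968 in favor — approved.
C: a majority of 481724 is 240863; 240,863 required, 240,784 in favor — not approved.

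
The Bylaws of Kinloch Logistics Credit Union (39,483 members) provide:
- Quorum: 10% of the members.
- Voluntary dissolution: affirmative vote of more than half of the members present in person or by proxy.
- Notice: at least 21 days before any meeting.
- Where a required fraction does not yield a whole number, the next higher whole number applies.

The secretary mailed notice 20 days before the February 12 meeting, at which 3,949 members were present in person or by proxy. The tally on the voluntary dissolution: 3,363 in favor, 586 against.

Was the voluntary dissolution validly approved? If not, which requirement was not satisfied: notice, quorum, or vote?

Invalid — notice requirement not satisfied.

Notice: 20 days given; 21 required. Not satisfied.
Quorum: 10% of 39,483 = 3,948.30, rounded up to 3,949; 3,949 present. Satisfied.
Vote: requires a majority of those present (3,949); a majority of 3949 is 1975, so 1,975 needed; 3,363 in favor. Satisfied.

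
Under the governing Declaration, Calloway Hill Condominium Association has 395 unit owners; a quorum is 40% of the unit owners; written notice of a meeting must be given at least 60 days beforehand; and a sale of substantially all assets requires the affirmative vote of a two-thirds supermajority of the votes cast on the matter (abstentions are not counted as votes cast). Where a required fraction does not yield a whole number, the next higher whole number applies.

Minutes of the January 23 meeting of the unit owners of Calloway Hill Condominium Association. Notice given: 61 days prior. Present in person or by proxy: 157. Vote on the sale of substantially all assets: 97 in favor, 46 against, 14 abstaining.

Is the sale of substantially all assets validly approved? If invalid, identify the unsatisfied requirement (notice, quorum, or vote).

Invalid — quorum requirement not satisfied.

Notice: 61 days given; 60 required. Satisfied.
Quorum: 40% of 395 = 158; 157 present. Not satisfied.
Vote: requires two-thirds of the votes cast (157 − 14 abstaining = 143); 2/3 of 143 = 95.33, rounded up to 96, so 96 needed; 97 in favor. Satisfied.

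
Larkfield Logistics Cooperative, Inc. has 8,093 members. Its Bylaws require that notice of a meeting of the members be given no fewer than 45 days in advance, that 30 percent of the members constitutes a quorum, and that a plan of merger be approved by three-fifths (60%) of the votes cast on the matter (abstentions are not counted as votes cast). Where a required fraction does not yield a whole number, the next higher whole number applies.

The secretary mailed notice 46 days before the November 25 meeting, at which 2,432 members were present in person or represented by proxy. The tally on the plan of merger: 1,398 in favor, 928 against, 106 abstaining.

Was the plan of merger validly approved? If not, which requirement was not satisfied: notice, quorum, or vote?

Valid — all requirements satisfied.

Notice: 46 days given; 45 required. Satisfied.
Quorum: 30% of 8,093 = 2,427.90, rounded up to 2,428; 2,432 present. Satisfied.
Vote: requires three-fifths of the votes cast (2,432 − 106 abstaining = 2,326); 3/5 of 2326 = 1395.60, rounded up to 1396, so 1,396 needed; 1,398 in favor. Satisfied.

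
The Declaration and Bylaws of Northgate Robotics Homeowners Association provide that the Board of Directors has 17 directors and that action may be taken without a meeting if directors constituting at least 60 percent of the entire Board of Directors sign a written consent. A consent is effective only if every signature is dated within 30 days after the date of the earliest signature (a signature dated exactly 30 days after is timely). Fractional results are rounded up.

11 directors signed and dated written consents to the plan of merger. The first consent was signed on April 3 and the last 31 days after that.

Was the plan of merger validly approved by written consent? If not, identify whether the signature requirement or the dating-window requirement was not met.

Signatures required: at least 60 percent of 17 — 3/5 of 17 = 10.20, rounded up to 11, so 11 needed; 11 signed. Sufficient.
Dating window: the latest signature is 31 days after the earliest; the limit is 30 days. Outside the window.

Not effective — dating-window requirement not satisfied.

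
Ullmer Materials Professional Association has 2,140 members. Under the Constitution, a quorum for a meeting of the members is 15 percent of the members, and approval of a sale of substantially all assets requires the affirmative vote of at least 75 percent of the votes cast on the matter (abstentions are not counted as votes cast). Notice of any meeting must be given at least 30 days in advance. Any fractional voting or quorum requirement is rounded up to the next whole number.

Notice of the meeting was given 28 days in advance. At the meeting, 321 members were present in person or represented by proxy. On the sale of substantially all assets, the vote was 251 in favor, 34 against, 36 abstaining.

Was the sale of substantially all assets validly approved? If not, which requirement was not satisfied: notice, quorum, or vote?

Notice: 28 days given; 30 required. Not satisfied.
Quorum: 15% of 2,140 = 321; 321 present. Satisfied.
Vote: requires three-fourths of the votes cast (321 − 36 abstaining = 285); 3/4 of 285 = 213.75, rounded up to 214, so 214 needed; 251 in favor. Satisfied.

Invalid — notice requirement not satisfied.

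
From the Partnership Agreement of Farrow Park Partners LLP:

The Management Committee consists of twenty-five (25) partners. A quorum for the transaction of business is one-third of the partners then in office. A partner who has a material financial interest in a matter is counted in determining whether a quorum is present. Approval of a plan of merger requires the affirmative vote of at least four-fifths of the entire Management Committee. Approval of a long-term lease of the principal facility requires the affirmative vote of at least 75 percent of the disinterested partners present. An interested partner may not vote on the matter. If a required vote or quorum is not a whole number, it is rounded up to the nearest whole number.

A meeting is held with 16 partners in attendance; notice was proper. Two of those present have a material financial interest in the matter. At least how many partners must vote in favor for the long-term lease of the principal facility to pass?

11

The long-term lease of the principal facility requires three-fourths of the disinterested partners present (16 − 2 = 14).
3/4 of 14 = 10.50, rounded up to 11.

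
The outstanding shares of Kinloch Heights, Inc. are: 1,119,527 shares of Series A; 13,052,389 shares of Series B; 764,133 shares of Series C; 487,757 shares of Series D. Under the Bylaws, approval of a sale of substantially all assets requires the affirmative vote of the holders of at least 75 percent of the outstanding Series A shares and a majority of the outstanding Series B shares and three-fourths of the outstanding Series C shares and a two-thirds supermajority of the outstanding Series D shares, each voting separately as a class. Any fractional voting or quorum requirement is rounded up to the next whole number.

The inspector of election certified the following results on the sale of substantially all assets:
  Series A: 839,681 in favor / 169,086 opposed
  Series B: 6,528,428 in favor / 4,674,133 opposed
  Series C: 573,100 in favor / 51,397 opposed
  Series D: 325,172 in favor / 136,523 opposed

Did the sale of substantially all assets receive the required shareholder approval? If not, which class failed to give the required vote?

Approved — every class gave the required vote.

Series A: 3/4 of 1119527 = 839645.25, rounded up to 839646; 839,646 required, 839,681 in favor — approved.
Series B: a majority of 13052389 is 6526195; 6,526,195 required, 6,528,428 in favor — approved.
Series C: 3/4 of 764133 = 573099.75, rounded up to 573100; 573,100 required, 573,100 in favor — approved.
Series D: 2/3 of 487757 = 325171.33, rounded up to 325172; 325,172 required, 325,172 in favor — approved.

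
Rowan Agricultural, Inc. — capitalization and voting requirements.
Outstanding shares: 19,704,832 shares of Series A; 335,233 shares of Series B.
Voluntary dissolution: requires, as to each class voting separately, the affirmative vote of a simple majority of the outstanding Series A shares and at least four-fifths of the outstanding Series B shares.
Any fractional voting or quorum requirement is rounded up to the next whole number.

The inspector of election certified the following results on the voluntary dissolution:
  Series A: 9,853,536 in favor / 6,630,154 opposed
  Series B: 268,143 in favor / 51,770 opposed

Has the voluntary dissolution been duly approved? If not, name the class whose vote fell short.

Series A: a majority of 19704832 is 9852417; 9,852,417 required, 9,853,536 in favor — approved.
Series B: 4/5 of 335233 = 268186.40, rounded up to 268187; 268,187 required, 268,143 in favor — not approved.

Not approved — the Series B shares did not give the required vote.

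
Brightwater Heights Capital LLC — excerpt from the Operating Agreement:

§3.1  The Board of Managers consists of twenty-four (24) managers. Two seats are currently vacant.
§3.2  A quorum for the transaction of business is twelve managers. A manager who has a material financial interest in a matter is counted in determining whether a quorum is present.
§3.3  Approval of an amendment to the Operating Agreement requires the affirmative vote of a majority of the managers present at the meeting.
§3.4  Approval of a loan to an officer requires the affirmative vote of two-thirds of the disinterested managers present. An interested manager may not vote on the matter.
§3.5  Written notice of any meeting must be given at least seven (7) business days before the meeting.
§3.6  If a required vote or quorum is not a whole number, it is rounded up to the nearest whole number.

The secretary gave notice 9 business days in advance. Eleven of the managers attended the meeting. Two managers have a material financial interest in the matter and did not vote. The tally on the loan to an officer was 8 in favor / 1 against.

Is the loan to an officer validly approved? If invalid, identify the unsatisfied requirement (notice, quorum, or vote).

Notice: 9 business days given; 7 required (9 ≥ 7). Satisfied.
Quorum: 11 present (interested managers count toward quorum); quorum is 12. Not satisfied.
Vote: the loan to an officer requires two-thirds of the disinterested managers present (11 − 2 = 9). 2/3 of 9 = 6, so 6 affirmative votes are needed; 8 voted in favor. Satisfied. (Moot — without a quorum no business can be validly transacted.)

Invalid — quorum requirement not satisfied.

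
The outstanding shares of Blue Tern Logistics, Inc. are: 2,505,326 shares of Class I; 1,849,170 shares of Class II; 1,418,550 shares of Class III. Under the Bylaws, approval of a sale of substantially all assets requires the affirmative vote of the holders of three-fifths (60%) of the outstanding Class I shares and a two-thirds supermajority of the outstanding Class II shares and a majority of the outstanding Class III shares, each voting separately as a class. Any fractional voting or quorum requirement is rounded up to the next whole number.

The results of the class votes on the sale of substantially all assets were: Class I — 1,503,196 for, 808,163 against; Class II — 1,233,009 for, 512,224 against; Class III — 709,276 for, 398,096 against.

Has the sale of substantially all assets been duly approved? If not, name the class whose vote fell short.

Approved — every class gave the required vote.

Class I: 3/5 of 2505326 = 1503195.60, rounded up to 1503196; 1,503,196 required, 1,503,196 in favor — approved.
Class II: 2/3 of 1849170 = 1232780; 1,232,780 required, 1,233,009 in favor — approved.
Class III: a majority of 1418550 is 709276; 709,276 required, 709,276 in favor — approved.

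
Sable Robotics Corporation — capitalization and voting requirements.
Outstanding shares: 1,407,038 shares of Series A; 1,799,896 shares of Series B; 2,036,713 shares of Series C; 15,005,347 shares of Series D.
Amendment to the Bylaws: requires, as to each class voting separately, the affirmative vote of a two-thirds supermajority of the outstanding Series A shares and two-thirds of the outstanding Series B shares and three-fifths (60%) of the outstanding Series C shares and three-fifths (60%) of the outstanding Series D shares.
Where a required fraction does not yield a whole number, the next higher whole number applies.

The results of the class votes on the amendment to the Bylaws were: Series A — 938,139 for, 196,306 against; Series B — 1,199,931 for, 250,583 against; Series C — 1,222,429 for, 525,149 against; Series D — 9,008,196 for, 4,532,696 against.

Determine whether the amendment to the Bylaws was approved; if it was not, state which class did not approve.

Series A: 2/3 of 1407038 = 938025.33, rounded up to 938026; 938,026 required, 938,139 in favor — approved.
Series B: 2/3 of 1799896 = 1199930.67, rounded up to 1199931; 1,199,931 required, 1,199,931 in favor — approved.
Series C: 3/5 of 2036713 = 1222027.80, rounded up to 1222028; 1,222,028 required, 1,222,429 in favor — approved.
Series D: 3/5 of 15005347 = 9003208.20, rounded up to 9003209; 9,003,209 required, 9,008,196 in favor — approved.

Approved — every class gave the required vote.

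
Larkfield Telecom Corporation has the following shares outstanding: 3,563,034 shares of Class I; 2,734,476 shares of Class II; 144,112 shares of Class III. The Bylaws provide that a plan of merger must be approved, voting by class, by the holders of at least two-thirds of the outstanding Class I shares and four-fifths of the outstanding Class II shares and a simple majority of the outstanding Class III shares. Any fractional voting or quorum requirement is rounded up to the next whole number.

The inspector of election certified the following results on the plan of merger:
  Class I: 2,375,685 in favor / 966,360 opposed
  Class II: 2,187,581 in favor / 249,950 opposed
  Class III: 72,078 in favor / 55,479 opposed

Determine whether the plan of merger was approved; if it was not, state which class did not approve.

Approved — every class gave the required vote.

Class I: 2/3 of 3563034 = 2375356; 2,375,356 required, 2,375,685 in favor — approved.
Class II: 4/5 of 2734476 = 2187580.80, rounded up to 2187581; 2,187,581 required, 2,187,581 in favor — approved.
Class III: a majority of 144112 is 72057; 72,057 required, 72,078 in favor — approved.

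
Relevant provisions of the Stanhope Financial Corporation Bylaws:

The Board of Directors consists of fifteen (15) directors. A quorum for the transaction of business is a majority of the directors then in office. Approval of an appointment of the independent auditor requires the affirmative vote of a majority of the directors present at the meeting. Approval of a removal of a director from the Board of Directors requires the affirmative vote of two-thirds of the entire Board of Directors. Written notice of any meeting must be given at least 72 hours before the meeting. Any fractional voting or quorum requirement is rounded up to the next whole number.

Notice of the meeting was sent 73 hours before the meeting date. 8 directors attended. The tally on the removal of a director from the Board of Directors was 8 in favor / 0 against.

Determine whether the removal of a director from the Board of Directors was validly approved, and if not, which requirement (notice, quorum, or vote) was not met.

Invalid — vote requirement not satisfied.

Notice: 73 hours given; 72 required (73 ≥ 72). Satisfied.
Quorum: 8 present; quorum is 8. Satisfied.
Vote: the removal of a director from the Board of Directors requires two-thirds of the entire Board of Directors (15). 2/3 of 15 = 10, so 10 affirmative votes are needed; 8 voted in favor. Not satisfied.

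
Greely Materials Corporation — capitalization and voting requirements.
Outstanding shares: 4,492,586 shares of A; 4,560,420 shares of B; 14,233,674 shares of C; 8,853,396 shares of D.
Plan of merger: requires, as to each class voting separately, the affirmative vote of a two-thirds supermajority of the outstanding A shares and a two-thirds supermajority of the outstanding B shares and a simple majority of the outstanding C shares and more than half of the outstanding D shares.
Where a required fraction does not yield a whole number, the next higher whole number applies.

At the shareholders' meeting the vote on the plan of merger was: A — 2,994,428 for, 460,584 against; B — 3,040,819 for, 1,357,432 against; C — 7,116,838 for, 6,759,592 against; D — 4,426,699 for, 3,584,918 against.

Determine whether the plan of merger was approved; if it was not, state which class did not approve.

A: 2/3 of 4492586 = 2995057.33, rounded up to 2995058; 2,995,058 required, 2,994,428 in favor — not approved.
B: 2/3 of 4560420 = 3040280; 3,040,280 required, 3,040,819 in favor — approved.
C: a majority of 14233674 is 7116838; 7,116,838 required, 7,116,838 in favor — approved.
D: a majority of 8853396 is 4426699; 4,426,699 required, 4,426,699 in favor — approved.

Not approved — the A shares did not give the required vote.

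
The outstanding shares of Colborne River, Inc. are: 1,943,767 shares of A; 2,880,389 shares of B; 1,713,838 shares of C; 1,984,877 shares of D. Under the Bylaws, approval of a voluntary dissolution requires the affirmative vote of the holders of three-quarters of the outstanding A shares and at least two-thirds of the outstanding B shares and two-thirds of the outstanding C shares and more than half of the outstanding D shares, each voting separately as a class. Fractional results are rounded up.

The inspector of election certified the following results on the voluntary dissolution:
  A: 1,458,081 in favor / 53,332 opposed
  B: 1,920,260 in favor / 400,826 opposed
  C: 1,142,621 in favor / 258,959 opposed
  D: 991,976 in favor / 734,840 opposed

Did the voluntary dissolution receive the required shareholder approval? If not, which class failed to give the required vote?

Not approved — the D shares did not give the required vote.

A: 3/4 of 1943767 = 1457825.25, rounded up to 1457826; 1,457,826 required, 1,458,081 in favor — approved.
B: 2/3 of 2880389 = 1920259.33, rounded up to 1920260; 1,920,260 required, 1,920,260 in favor — approved.
C: 2/3 of 1713838 = 1142558.67, rounded up to 1142559; 1,142,559 required, 1,142,621 in favor — approved.
D: a majority of 1984877 is 992439; 992,439 required, 991,976 in favor — not approved.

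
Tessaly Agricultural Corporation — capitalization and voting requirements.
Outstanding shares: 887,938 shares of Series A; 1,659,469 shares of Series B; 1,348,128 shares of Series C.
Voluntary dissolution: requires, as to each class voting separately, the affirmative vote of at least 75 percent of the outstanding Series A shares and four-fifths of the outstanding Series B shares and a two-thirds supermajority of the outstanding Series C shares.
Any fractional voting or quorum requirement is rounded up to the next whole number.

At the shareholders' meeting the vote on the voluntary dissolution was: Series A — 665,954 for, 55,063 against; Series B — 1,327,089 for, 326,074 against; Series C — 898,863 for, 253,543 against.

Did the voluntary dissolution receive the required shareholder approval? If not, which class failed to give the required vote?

Series A: 3/4 of 887938 = 665953.50, rounded up to 665954; 665,954 required, 665,954 in favor — approved.
Series B: 4/5 of 1659469 = 1327575.20, rounded up to 1327576; 1,327,576 required, 1,327,089 in favor — not approved.
Series C: 2/3 of 1348128 = 898752; 898,752 required, 898,863 in favor — approved.

Not approved — the Series B shares did not give the required vote.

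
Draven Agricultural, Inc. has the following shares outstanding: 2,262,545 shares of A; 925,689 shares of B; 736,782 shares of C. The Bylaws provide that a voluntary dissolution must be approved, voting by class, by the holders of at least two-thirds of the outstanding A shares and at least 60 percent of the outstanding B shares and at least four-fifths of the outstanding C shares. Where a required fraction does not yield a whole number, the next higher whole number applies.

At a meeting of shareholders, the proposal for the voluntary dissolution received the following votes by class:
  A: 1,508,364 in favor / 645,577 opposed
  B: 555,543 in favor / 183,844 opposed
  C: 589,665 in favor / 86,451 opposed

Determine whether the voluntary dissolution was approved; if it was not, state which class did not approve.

Approved — every class gave the required vote.

A: 2/3 of 2262545 = 1508363.33, rounded up to 1508364; 1,508,364 required, 1,508,364 in favor — approved.
B: 3/5 of 925689 = 555413.40, rounded up to 555414; 555,414 required, 555,543 in favor — approved.
C: 4/5 of 736782 = 589425.60, rounded up to 589426; 589,426 required, 589,665 in favor — approved.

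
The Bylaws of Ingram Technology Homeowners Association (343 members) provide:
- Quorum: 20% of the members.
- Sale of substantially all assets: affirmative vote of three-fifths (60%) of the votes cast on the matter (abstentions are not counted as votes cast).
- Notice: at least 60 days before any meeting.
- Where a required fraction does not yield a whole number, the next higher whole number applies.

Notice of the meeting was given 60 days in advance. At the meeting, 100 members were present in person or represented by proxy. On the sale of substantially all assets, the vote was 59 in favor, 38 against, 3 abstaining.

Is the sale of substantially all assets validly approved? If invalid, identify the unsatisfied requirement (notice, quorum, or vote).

Valid — all requirements satisfied.

Notice: 60 days given; 60 required. Satisfied.
Quorum: 20% of 343 = 68.60, rounded up to 69; 100 present. Satisfied.
Vote: requires three-fifths of the votes cast (100 − 3 abstaining = 97); 3/5 of 97 = 58.20, rounded up to 59, so 59 needed; 59 in favor. Satisfied.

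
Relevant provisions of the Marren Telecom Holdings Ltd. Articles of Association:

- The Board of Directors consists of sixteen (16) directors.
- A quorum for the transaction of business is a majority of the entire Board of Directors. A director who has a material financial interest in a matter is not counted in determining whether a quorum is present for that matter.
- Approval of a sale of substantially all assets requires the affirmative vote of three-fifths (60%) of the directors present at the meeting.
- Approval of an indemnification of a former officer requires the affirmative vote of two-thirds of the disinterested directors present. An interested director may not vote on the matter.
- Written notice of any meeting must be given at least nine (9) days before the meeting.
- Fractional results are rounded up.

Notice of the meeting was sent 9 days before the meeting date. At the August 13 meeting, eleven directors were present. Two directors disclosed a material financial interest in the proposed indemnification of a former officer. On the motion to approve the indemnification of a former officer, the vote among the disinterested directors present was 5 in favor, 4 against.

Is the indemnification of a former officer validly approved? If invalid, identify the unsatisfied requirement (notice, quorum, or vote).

Notice: 9 days given; 9 required (9 ≥ 9). Satisfied.
Quorum: 11 present, but the 2 interested directors do not count, leaving 9. Quorum is 9. Satisfied.
Vote: the indemnification of a former officer requires two-thirds of the disinterested directors present (11 − 2 = 9). 2/3 of 9 = 6, so 6 affirmative votes are needed; 5 voted in favor. Not satisfied.

Invalid — vote requirement not satisfied.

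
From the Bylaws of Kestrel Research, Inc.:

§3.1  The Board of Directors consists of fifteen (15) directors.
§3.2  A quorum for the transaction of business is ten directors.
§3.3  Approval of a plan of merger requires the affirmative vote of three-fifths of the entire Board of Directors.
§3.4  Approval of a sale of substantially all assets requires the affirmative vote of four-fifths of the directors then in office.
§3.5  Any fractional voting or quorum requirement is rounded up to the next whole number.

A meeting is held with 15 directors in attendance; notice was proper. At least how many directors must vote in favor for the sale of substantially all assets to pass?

12

The sale of substantially all assets requires four-fifths of the directors then in office (15).
4/5 of 15 = 12.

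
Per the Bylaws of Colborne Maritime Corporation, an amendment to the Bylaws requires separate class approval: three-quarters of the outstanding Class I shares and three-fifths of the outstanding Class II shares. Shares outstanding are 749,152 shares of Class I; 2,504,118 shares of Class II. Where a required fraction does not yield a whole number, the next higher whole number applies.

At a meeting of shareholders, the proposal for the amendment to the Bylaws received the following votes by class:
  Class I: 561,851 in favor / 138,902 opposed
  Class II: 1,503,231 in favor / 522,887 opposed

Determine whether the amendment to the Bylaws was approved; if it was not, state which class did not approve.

Not approved — the Class I shares did not give the required vote.

Class I: 3/4 of 749152 = 561864; 561,864 required, 561,851 in favor — not approved.
Class II: 3/5 of 2504118 = 1502470.80, rounded up to 1502471; 1,502,471 required, 1,503,231 in favor — approved.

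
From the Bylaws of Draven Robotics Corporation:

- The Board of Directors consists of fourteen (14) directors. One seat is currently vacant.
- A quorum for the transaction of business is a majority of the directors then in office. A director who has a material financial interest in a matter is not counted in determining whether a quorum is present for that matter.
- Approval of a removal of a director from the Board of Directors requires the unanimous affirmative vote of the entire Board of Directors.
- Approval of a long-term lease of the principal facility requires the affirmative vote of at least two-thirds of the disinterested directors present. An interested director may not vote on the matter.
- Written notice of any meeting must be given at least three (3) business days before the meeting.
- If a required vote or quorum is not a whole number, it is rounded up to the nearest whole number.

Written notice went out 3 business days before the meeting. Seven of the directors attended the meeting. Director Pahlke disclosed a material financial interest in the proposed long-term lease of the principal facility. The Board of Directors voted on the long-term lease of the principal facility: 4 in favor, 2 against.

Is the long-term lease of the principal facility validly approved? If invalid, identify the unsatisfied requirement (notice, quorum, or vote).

Invalid — quorum requirement not satisfied.

Notice: 3 business days given; 3 required (3 ≥ 3). Satisfied.
Quorum: 7 present, but the 1 interested director does not count, leaving 6. Quorum is 7. Not satisfied.
Vote: the long-term lease of the principal facility requires two-thirds of the disinterested directors present (7 − 1 = 6). 2/3 of 6 = 4, so 4 affirmative votes are needed; 4 voted in favor. Satisfied. (Moot — without a quorum no business can be validly transacted.)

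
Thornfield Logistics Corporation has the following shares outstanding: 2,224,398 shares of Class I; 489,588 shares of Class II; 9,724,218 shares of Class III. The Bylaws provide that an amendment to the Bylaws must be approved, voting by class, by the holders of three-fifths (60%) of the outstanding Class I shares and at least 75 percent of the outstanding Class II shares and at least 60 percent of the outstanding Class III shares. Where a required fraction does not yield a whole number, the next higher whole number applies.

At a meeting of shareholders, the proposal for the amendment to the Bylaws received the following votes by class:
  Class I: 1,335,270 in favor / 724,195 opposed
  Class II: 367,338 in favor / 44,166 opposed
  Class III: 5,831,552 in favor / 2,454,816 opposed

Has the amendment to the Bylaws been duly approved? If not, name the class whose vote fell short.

Class I: 3/5 of 2224398 = 1334638.80, rounded up to 1334639; 1,334,639 required, 1,335,270 in favor — approved.
Class II: 3/4 of 489588 = 367191; 367,191 required, 367,338 in favor — approved.
Class III: 3/5 of 9724218 = 5834530.80, rounded up to 5834531; 5,834,531 required, 5,831,552 in favor — not approved.

Not approved — the Class III shares did not give the required vote.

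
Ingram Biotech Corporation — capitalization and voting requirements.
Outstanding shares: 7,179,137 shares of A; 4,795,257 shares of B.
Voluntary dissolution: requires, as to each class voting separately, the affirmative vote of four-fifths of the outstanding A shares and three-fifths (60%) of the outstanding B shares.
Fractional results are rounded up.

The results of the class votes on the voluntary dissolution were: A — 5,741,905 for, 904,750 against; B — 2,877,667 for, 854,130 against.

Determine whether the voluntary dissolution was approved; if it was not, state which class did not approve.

A: 4/5 of 7179137 = 5743309.60, rounded up to 5743310; 5,743,310 required, 5,741,905 in favor — not approved.
B: 3/5 of 4795257 = 2877154.20, rounded up to 2877155; 2,877,155 required, 2,877,667 in favor — approved.

Not approved — the A shares did not give the required vote.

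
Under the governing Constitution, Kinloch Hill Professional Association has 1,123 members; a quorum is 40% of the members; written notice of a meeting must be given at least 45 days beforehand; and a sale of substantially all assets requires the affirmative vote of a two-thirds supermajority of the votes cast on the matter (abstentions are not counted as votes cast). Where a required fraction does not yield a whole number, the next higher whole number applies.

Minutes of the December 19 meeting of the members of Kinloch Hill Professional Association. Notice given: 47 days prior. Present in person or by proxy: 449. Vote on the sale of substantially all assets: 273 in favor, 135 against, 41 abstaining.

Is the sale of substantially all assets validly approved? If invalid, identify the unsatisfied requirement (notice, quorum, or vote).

Notice: 47 days given; 45 required. Satisfied.
Quorum: 40% of 1,123 = 449.20, rounded up to 450; 449 present. Not satisfied.
Vote: requires two-thirds of the votes cast (449 − 41 abstaining = 408); 2/3 of 408 = 272, so 272 needed; 273 in favor. Satisfied.

Invalid — quorum requirement not satisfied.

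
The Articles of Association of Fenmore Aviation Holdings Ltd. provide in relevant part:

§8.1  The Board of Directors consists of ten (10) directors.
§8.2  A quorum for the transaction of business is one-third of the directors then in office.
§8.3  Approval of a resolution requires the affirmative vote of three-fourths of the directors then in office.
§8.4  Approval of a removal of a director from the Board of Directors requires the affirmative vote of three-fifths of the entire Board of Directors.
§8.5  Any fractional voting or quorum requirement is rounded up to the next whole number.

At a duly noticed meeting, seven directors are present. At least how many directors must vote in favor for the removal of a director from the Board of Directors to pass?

6

The removal of a director from the Board of Directors requires three-fifths of the entire Board of Directors (10).
3/5 of 10 = 6.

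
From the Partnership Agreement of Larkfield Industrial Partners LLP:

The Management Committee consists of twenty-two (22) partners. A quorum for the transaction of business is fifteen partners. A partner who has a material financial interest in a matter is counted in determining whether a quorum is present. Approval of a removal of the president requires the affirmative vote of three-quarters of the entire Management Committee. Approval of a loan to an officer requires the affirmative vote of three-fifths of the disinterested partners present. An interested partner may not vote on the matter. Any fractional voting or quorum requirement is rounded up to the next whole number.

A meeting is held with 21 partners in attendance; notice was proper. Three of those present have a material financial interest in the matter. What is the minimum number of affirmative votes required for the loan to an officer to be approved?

The loan to an officer requires three-fifths of the disinterested partners present (21 − 3 = 18).
3/5 of 18 = 10.80, rounded up to 11.

11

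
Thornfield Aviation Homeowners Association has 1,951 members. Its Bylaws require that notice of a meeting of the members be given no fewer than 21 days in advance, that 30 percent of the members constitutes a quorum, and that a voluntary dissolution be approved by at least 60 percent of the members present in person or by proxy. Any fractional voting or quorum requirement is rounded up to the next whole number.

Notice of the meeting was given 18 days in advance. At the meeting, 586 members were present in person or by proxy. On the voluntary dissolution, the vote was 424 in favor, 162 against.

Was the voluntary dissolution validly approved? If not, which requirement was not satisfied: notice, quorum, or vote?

Invalid — notice requirement not satisfied.

Notice: 18 days given; 21 required. Not satisfied.
Quorum: 30% of 1,951 = 585.30, rounded up to 586; 586 present. Satisfied.
Vote: requires three-fifths of those present (586); 3/5 of 586 = 351.60, rounded up to 352, so 352 needed; 424 in favor. Satisfied.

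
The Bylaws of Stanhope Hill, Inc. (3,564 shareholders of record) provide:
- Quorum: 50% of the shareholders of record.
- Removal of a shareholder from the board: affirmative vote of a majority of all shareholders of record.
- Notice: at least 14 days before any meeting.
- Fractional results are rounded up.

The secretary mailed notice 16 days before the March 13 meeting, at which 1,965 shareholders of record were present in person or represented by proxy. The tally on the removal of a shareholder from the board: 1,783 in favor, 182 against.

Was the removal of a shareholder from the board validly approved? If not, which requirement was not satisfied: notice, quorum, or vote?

Notice: 16 days given; 14 required. Satisfied.
Quorum: 50% of 3,564 = 1,782; 1,965 present. Satisfied.
Vote: requires a majority of all shareholders of record (3,564); a majority of 3564 is 1783, so 1,783 needed; 1,783 in favor. Satisfied.

Valid — all requirements satisfied.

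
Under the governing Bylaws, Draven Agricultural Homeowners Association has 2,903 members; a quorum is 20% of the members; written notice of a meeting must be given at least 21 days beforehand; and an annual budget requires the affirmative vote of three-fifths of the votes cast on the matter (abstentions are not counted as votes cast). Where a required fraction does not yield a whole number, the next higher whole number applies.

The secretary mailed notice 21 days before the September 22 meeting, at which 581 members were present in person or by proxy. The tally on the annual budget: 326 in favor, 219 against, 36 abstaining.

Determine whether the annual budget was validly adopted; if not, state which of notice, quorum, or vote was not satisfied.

Notice: 21 days given; 21 required. Satisfied.
Quorum: 20% of 2,903 = 580.60, rounded up to 581; 581 present. Satisfied.
Vote: requires three-fifths of the votes cast (581 − 36 abstaining = 545); 3/5 of 545 = 327, so 327 needed; 326 in favor. Not satisfied.

Invalid — vote requirement not satisfied.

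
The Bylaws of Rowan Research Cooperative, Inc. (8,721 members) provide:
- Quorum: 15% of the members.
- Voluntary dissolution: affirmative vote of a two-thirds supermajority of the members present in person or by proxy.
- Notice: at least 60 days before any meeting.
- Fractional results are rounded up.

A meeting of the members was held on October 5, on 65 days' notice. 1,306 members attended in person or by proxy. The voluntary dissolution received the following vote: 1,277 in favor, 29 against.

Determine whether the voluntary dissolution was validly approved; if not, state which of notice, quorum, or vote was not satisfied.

Notice: 65 days given; 60 required. Satisfied.
Quorum: 15% of 8,721 = 1,308.15, rounded up to 1,309; 1,306 present. Not satisfied.
Vote: requires two-thirds of those present (1,306); 2/3 of 1306 = 870.67, rounded up to 871, so 871 needed; 1,277 in favor. Satisfied.

Invalid — quorum requirement not satisfied.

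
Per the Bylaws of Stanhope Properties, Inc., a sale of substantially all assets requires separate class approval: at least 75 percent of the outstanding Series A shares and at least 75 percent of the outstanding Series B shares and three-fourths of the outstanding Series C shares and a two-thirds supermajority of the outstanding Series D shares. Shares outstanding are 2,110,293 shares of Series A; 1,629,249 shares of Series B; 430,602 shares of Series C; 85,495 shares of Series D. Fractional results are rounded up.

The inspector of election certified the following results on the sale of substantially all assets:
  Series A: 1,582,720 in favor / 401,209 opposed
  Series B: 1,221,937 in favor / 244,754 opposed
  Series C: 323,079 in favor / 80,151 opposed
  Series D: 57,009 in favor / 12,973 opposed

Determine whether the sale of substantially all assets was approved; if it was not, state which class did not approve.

Approved — every class gave the required vote.

Series A: 3/4 of 2110293 = 1582719.75, rounded up to 1582720; 1,582,720 required, 1,582,720 in favor — approved.
Series B: 3/4 of 1629249 = 1221936.75, rounded up to 1221937; 1,221,937 required, 1,221,937 in favor — approved.
Series C: 3/4 of 430602 = 322951.50, rounded up to 322952; 322,952 required, 323,079 in favor — approved.
Series D: 2/3 of 85495 = 56996.67, rounded up to 56997; 56,997 required, 57,009 in favor — approved.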